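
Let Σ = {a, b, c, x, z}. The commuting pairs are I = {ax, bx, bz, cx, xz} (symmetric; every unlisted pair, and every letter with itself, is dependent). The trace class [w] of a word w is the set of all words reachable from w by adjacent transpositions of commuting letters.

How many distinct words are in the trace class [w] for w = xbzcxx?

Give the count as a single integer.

0(x) covers ∅
1(b) covers ∅
2(z) covers ∅
3(c) covers 1:b, 2:z
4(x) covers 0:x
5(x) covers 4:x
floor of heap: 0:x, 1:b, 2:z
completions by unplaced set U, small U first (add the entries for U minus each lowest piece of U):
  |U|=1: {3}:1  {5}:1
  |U|=2: {1,3}:1  {2,3}:1  {3,5}:2  {4,5}:1
  |U|=3: {0,4,5}:1  {1,2,3}:2  {1,3,5}:3  {2,3,5}:3  {3,4,5}:3
  |U|=4: {0,3,4,5}:4  {1,2,3,5}:8  {1,3,4,5}:6  {2,3,4,5}:6
  start at 0(x): 20
  start at 1(b): 10
  start at 2(z): 10
sum over floor = 40

40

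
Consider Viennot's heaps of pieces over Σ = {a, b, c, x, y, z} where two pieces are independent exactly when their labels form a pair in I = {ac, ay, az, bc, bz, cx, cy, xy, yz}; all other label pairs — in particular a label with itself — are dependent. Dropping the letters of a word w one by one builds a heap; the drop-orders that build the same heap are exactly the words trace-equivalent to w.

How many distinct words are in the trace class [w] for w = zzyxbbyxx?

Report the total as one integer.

12

drop 0:z onto floor
drop 1:z onto {0:z}
drop 2:y onto floor
drop 3:x onto {1:z}
drop 4:b onto {2:y, 3:x}
drop 5:b onto {4:b}
drop 6:y onto {5:b}
drop 7:x onto {5:b}
drop 8:x onto {7:x}
ground layer = {0:z, 2:y}
drop-orders for the pieces not yet dropped (sum over which currently-grounded one goes next):
  1 to go: {6} 1  {8} 1
  2 to go: {6,8} 2  {7,8} 1
  3 to go: {6,7,8} 3
  4 to go: {5,6,7,8} 3
  5 to go: {4,5,6,7,8} 3
  6 to go: {2,4,5,6,7,8} 3  {3,4,5,6,7,8} 3
  7 to go: {1,3,4,5,6,7,8} 3  {2,3,4,5,6,7,8} 6
  if 0:z drops first: 9 orders
  if 2:y drops first: 3 orders
heap linearizations: 12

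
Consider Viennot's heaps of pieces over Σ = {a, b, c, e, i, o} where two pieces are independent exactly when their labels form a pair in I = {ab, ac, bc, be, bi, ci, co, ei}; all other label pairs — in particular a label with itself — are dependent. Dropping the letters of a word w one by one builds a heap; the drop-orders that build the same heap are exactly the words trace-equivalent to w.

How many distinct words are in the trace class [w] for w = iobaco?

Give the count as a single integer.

12

0(i) covers ∅
1(o) covers 0:i
2(b) covers 1:o
3(a) covers 1:o
4(c) covers ∅
5(o) covers 2:b, 3:a
floor of heap: 0:i, 4:c
completions by unplaced set U, small U first (add the entries for U minus each lowest piece of U):
  |U|=1: {4}:1  {5}:1
  |U|=2: {2,5}:1  {3,5}:1  {4,5}:2
  |U|=3: {2,3,5}:2  {2,4,5}:3  {3,4,5}:3
  |U|=4: {1,2,3,5}:2  {2,3,4,5}:8
  start at 0(i): 10
  start at 4(c): 2
sum over floor = 12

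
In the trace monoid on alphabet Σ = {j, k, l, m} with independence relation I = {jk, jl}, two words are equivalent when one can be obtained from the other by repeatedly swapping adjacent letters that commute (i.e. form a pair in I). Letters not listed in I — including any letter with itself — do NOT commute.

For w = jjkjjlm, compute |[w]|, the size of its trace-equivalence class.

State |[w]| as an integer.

15

#0=j has no predecessor
#1=j depends on [0:j]
#2=k has no predecessor
#3=j depends on [1:j]
#4=j depends on [3:j]
#5=l depends on [2:k]
#6=m depends on [4:j, 5:l]
sources: [0:j, 2:k]
N(rest) = Σ N(rest − s) over sources s of rest; N(one piece) = 1:
  size 1 → [6]=1
  size 2 → [4,6]=1  [5,6]=1
  size 3 → [2,5,6]=1  [3,4,6]=1  [4,5,6]=2
  size 4 → [1,3,4,6]=1  [2,4,5,6]=3  [3,4,5,6]=3
  size 5 → [0,1,3,4,6]=1  [1,3,4,5,6]=4  [2,3,4,5,6]=6
  first=0(j) contributes 10
  first=2(k) contributes 5
|[w]| = 15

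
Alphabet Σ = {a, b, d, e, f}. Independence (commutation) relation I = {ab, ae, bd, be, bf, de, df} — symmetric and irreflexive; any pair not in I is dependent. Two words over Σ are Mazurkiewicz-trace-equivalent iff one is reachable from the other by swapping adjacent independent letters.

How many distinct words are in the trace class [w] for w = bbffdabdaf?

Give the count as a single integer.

#0=b has no predecessor
#1=b depends on [0:b]
#2=f has no predecessor
#3=f depends on [2:f]
#4=d has no predecessor
#5=a depends on [3:f, 4:d]
#6=b depends on [1:b]
#7=d depends on [5:a]
#8=a depends on [7:d]
#9=f depends on [8:a]
sources: [0:b, 2:f, 4:d]
N(rest) = Σ N(rest − s) over sources s of rest; N(one piece) = 1:
  size 1 → [6]=1  [9]=1
  size 2 → [1,6]=1  [6,9]=2  [8,9]=1
  size 3 → [0,1,6]=1  [1,6,9]=3  [6,8,9]=3  [7,8,9]=1
  size 4 → [0,1,6,9]=4  [1,6,8,9]=6  [5,7,8,9]=1  [6,7,8,9]=4
  size 5 → [0,1,6,8,9]=10  [1,6,7,8,9]=10  [3,5,7,8,9]=1  [4,5,7,8,9]=1  [5,6,7,8,9]=5
  size 6 → [0,1,6,7,8,9]=20  [1,5,6,7,8,9]=15  [2,3,5,7,8,9]=1  [3,4,5,7,8,9]=2  [3,5,6,7,8,9]=6  [4,5,6,7,8,9]=6
  size 7 → [0,1,5,6,7,8,9]=35  [1,3,5,6,7,8,9]=21  [1,4,5,6,7,8,9]=21  [2,3,4,5,7,8,9]=3  [2,3,5,6,7,8,9]=7  [3,4,5,6,7,8,9]=14
  size 8 → [0,1,3,5,6,7,8,9]=56  [0,1,4,5,6,7,8,9]=56  [1,2,3,5,6,7,8,9]=28  [1,3,4,5,6,7,8,9]=56  [2,3,4,5,6,7,8,9]=24
  first=0(b) contributes 108
  first=2(f) contributes 168
  first=4(d) contributes 84
|[w]| = 360

360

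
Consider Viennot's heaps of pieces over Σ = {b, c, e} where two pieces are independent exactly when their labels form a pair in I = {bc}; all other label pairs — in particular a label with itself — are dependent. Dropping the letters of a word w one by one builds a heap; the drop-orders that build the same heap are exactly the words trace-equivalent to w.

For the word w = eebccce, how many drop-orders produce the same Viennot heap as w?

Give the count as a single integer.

4

#0=e has no predecessor
#1=e depends on [0:e]
#2=b depends on [1:e]
#3=c depends on [1:e]
#4=c depends on [3:c]
#5=c depends on [4:c]
#6=e depends on [2:b, 5:c]
sources: [0:e]
N(rest) = Σ N(rest − s) over sources s of rest; N(one piece) = 1:
  size 1 → [6]=1
  size 2 → [2,6]=1  [5,6]=1
  size 3 → [2,5,6]=2  [4,5,6]=1
  size 4 → [2,4,5,6]=3  [3,4,5,6]=1
  size 5 → [2,3,4,5,6]=4
  first=0(e) contributes 4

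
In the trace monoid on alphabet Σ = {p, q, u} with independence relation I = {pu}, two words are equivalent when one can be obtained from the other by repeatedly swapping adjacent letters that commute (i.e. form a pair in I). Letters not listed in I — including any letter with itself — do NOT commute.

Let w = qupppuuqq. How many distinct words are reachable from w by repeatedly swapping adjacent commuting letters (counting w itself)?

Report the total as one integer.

#0=q has no predecessor
#1=u depends on [0:q]
#2=p depends on [0:q]
#3=p depends on [2:p]
#4=p depends on [3:p]
#5=u depends on [1:u]
#6=u depends on [5:u]
#7=q depends on [4:p, 6:u]
#8=q depends on [7:q]
sources: [0:q]
N(rest) = Σ N(rest − s) over sources s of rest; N(one piece) = 1:
  size 1 → [8]=1
  size 2 → [7,8]=1
  size 3 → [4,7,8]=1  [6,7,8]=1
  size 4 → [3,4,7,8]=1  [4,6,7,8]=2  [5,6,7,8]=1
  size 5 → [1,5,6,7,8]=1  [2,3,4,7,8]=1  [3,4,6,7,8]=3  [4,5,6,7,8]=3
  size 6 → [1,4,5,6,7,8]=4  [2,3,4,6,7,8]=4  [3,4,5,6,7,8]=6
  size 7 → [1,3,4,5,6,7,8]=10  [2,3,4,5,6,7,8]=10
  first=0(q) contributes 20

20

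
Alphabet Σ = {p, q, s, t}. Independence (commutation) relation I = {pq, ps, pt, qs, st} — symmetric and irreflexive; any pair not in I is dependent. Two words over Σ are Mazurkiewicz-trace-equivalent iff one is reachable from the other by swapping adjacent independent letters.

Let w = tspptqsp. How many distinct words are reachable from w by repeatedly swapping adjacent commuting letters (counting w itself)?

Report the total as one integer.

0(t) covers ∅
1(s) covers ∅
2(p) covers ∅
3(p) covers 2:p
4(t) covers 0:t
5(q) covers 4:t
6(s) covers 1:s
7(p) covers 3:p
floor of heap: 0:t, 1:s, 2:p
completions by unplaced set U, small U first (add the entries for U minus each lowest piece of U):
  |U|=1: {5}:1  {6}:1  {7}:1
  |U|=2: {1,6}:1  {3,7}:1  {4,5}:1  {5,6}:2  {5,7}:2  {6,7}:2
  |U|=3: {0,4,5}:1  {1,5,6}:3  {1,6,7}:3  {2,3,7}:1  {3,5,7}:3  {3,6,7}:3  {4,5,6}:3  {4,5,7}:3  {5,6,7}:6
  |U|=4: {0,4,5,6}:4  {0,4,5,7}:4  {1,3,6,7}:6  {1,4,5,6}:6  {1,5,6,7}:12  {2,3,5,7}:4  {2,3,6,7}:4  {3,4,5,7}:6  {3,5,6,7}:12  {4,5,6,7}:12
  |U|=5: {0,1,4,5,6}:10  {0,3,4,5,7}:10  {0,4,5,6,7}:20  {1,2,3,6,7}:10  {1,3,5,6,7}:30  {1,4,5,6,7}:30  {2,3,4,5,7}:10  {2,3,5,6,7}:20  {3,4,5,6,7}:30
  |U|=6: {0,1,4,5,6,7}:60  {0,2,3,4,5,7}:20  {0,3,4,5,6,7}:60  {1,2,3,5,6,7}:60  {1,3,4,5,6,7}:90  {2,3,4,5,6,7}:60
  start at 0(t): 210
  start at 1(s): 140
  start at 2(p): 210
sum over floor = 560

560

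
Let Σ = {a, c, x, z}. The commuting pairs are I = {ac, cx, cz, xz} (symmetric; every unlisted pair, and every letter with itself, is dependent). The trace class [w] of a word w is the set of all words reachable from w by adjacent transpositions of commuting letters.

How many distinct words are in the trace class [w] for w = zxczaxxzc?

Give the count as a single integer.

drop 0:z onto floor
drop 1:x onto floor
drop 2:c onto floor
drop 3:z onto {0:z}
drop 4:a onto {1:x, 3:z}
drop 5:x onto {4:a}
drop 6:x onto {5:x}
drop 7:z onto {4:a}
drop 8:c onto {2:c}
ground layer = {0:z, 1:x, 2:c}
drop-orders for the pieces not yet dropped (sum over which currently-grounded one goes next):
  1 to go: {6} 1  {7} 1  {8} 1
  2 to go: {2,8} 1  {5,6} 1  {6,7} 2  {6,8} 2  {7,8} 2
  3 to go: {2,6,8} 3  {2,7,8} 3  {5,6,7} 3  {5,6,8} 3  {6,7,8} 6
  4 to go: {2,5,6,8} 6  {2,6,7,8} 12  {4,5,6,7} 3  {5,6,7,8} 12
  5 to go: {1,4,5,6,7} 3  {2,5,6,7,8} 30  {3,4,5,6,7} 3  {4,5,6,7,8} 15
  6 to go: {0,3,4,5,6,7} 3  {1,3,4,5,6,7} 6  {1,4,5,6,7,8} 18  {2,4,5,6,7,8} 45  {3,4,5,6,7,8} 18
  7 to go: {0,1,3,4,5,6,7} 9  {0,3,4,5,6,7,8} 21  {1,2,4,5,6,7,8} 63  {1,3,4,5,6,7,8} 42  {2,3,4,5,6,7,8} 63
  if 0:z drops first: 168 orders
  if 1:x drops first: 84 orders
  if 2:c drops first: 72 orders
heap linearizations: 324

324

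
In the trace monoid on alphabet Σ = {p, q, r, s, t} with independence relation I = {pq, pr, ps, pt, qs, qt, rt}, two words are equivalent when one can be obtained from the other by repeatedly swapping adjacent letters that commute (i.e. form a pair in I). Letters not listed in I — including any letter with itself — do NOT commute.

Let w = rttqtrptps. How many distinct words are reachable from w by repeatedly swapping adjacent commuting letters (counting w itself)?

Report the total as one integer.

piece 0:r — minimal
piece 1:t — minimal
piece 2:t rests on {1:t}
piece 3:q rests on {0:r}
piece 4:t rests on {2:t}
piece 5:r rests on {3:q}
piece 6:p — minimal
piece 7:t rests on {4:t}
piece 8:p rests on {6:p}
piece 9:s rests on {5:r, 7:t}
minimal pieces: {0:r, 1:t, 6:p}
ways to finish when only these pieces remain (= sum over removing one remaining piece with nothing left below it):
  1 left: {8}→1  {9}→1
  2 left: {5,9}→1  {6,8}→1  {7,9}→1  {8,9}→2
  3 left: {3,5,9}→1  {4,7,9}→1  {5,7,9}→2  {5,8,9}→3  {6,8,9}→3  {7,8,9}→3
  4 left: {0,3,5,9}→1  {2,4,7,9}→1  {3,5,7,9}→3  {3,5,8,9}→4  {4,5,7,9}→3  {4,7,8,9}→4  {5,6,8,9}→6  {5,7,8,9}→8  {6,7,8,9}→6
  5 left: {0,3,5,7,9}→4  {0,3,5,8,9}→5  {1,2,4,7,9}→1  {2,4,5,7,9}→4  {2,4,7,8,9}→5  {3,4,5,7,9}→6  {3,5,6,8,9}→10  {3,5,7,8,9}→15  {4,5,7,8,9}→15  {4,6,7,8,9}→10  {5,6,7,8,9}→20
  6 left: {0,3,4,5,7,9}→10  {0,3,5,6,8,9}→15  {0,3,5,7,8,9}→24  {1,2,4,5,7,9}→5  {1,2,4,7,8,9}→6  {2,3,4,5,7,9}→10  {2,4,5,7,8,9}→24  {2,4,6,7,8,9}→15  {3,4,5,7,8,9}→36  {3,5,6,7,8,9}→45  {4,5,6,7,8,9}→45
  7 left: {0,2,3,4,5,7,9}→20  {0,3,4,5,7,8,9}→70  {0,3,5,6,7,8,9}→84  {1,2,3,4,5,7,9}→15  {1,2,4,5,7,8,9}→35  {1,2,4,6,7,8,9}→21  {2,3,4,5,7,8,9}→70  {2,4,5,6,7,8,9}→84  {3,4,5,6,7,8,9}→126
  8 left: {0,1,2,3,4,5,7,9}→35  {0,2,3,4,5,7,8,9}→160  {0,3,4,5,6,7,8,9}→280  {1,2,3,4,5,7,8,9}→120  {1,2,4,5,6,7,8,9}→140  {2,3,4,5,6,7,8,9}→280
  placing 0:r first → 540 extensions
  placing 1:t first → 720 extensions
  placing 6:p first → 315 extensions
total linear extensions = 1575

1575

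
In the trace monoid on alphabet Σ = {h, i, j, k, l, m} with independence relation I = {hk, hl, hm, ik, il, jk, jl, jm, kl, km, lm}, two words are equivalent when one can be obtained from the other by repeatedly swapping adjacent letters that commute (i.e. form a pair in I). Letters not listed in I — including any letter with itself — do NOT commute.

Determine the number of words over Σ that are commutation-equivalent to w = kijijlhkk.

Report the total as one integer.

drop 0:k onto floor
drop 1:i onto floor
drop 2:j onto {1:i}
drop 3:i onto {2:j}
drop 4:j onto {3:i}
drop 5:l onto floor
drop 6:h onto {4:j}
drop 7:k onto {0:k}
drop 8:k onto {7:k}
ground layer = {0:k, 1:i, 5:l}
drop-orders for the pieces not yet dropped (sum over which currently-grounded one goes next):
  1 to go: {5} 1  {6} 1  {8} 1
  2 to go: {4,6} 1  {5,6} 2  {5,8} 2  {6,8} 2  {7,8} 1
  3 to go: {0,7,8} 1  {3,4,6} 1  {4,5,6} 3  {4,6,8} 3  {5,6,8} 6  {5,7,8} 3  {6,7,8} 3
  4 to go: {0,5,7,8} 4  {0,6,7,8} 4  {2,3,4,6} 1  {3,4,5,6} 4  {3,4,6,8} 4  {4,5,6,8} 12  {4,6,7,8} 6  {5,6,7,8} 12
  5 to go: {0,4,6,7,8} 10  {0,5,6,7,8} 20  {1,2,3,4,6} 1  {2,3,4,5,6} 5  {2,3,4,6,8} 5  {3,4,5,6,8} 20  {3,4,6,7,8} 10  {4,5,6,7,8} 30
  6 to go: {0,3,4,6,7,8} 20  {0,4,5,6,7,8} 60  {1,2,3,4,5,6} 6  {1,2,3,4,6,8} 6  {2,3,4,5,6,8} 30  {2,3,4,6,7,8} 15  {3,4,5,6,7,8} 60
  7 to go: {0,2,3,4,6,7,8} 35  {0,3,4,5,6,7,8} 140  {1,2,3,4,5,6,8} 42  {1,2,3,4,6,7,8} 21  {2,3,4,5,6,7,8} 105
  if 0:k drops first: 168 orders
  if 1:i drops first: 280 orders
  if 5:l drops first: 56 orders
heap linearizations: 504

504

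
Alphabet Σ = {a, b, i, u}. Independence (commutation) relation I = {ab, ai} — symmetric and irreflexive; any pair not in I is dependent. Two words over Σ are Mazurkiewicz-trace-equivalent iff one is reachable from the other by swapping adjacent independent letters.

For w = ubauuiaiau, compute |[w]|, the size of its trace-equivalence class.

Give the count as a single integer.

0(u) covers ∅
1(b) covers 0:u
2(a) covers 0:u
3(u) covers 1:b, 2:a
4(u) covers 3:u
5(i) covers 4:u
6(a) covers 4:u
7(i) covers 5:i
8(a) covers 6:a
9(u) covers 7:i, 8:a
floor of heap: 0:u
completions by unplaced set U, small U first (add the entries for U minus each lowest piece of U):
  |U|=1: {9}:1
  |U|=2: {7,9}:1  {8,9}:1
  |U|=3: {5,7,9}:1  {6,8,9}:1  {7,8,9}:2
  |U|=4: {5,7,8,9}:3  {6,7,8,9}:3
  |U|=5: {5,6,7,8,9}:6
  |U|=6: {4,5,6,7,8,9}:6
  |U|=7: {3,4,5,6,7,8,9}:6
  |U|=8: {1,3,4,5,6,7,8,9}:6  {2,3,4,5,6,7,8,9}:6
  start at 0(u): 12

12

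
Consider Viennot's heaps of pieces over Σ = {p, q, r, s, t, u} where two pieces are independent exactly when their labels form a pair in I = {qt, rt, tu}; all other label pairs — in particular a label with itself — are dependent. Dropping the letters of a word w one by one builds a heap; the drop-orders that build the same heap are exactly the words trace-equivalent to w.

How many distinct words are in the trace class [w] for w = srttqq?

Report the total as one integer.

10

#0=s has no predecessor
#1=r depends on [0:s]
#2=t depends on [0:s]
#3=t depends on [2:t]
#4=q depends on [1:r]
#5=q depends on [4:q]
sources: [0:s]
N(rest) = Σ N(rest − s) over sources s of rest; N(one piece) = 1:
  size 1 → [3]=1  [5]=1
  size 2 → [2,3]=1  [3,5]=2  [4,5]=1
  size 3 → [1,4,5]=1  [2,3,5]=3  [3,4,5]=3
  size 4 → [1,3,4,5]=4  [2,3,4,5]=6
  first=0(s) contributes 10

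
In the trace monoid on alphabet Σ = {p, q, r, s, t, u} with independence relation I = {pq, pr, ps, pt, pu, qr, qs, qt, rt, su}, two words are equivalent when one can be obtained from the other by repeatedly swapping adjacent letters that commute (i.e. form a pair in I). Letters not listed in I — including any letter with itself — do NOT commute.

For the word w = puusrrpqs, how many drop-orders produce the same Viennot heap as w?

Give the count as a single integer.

468

#0=p has no predecessor
#1=u has no predecessor
#2=u depends on [1:u]
#3=s has no predecessor
#4=r depends on [2:u, 3:s]
#5=r depends on [4:r]
#6=p depends on [0:p]
#7=q depends on [2:u]
#8=s depends on [5:r]
sources: [0:p, 1:u, 3:s]
N(rest) = Σ N(rest − s) over sources s of rest; N(one piece) = 1:
  size 1 → [6]=1  [7]=1  [8]=1
  size 2 → [0,6]=1  [5,8]=1  [6,7]=2  [6,8]=2  [7,8]=2
  size 3 → [0,6,7]=3  [0,6,8]=3  [4,5,8]=1  [5,6,8]=3  [5,7,8]=3  [6,7,8]=6
  size 4 → [0,5,6,8]=6  [0,6,7,8]=12  [3,4,5,8]=1  [4,5,6,8]=4  [4,5,7,8]=4  [5,6,7,8]=12
  size 5 → [0,4,5,6,8]=10  [0,5,6,7,8]=30  [2,4,5,7,8]=4  [3,4,5,6,8]=5  [3,4,5,7,8]=5  [4,5,6,7,8]=20
  size 6 → [0,3,4,5,6,8]=15  [0,4,5,6,7,8]=60  [1,2,4,5,7,8]=4  [2,3,4,5,7,8]=9  [2,4,5,6,7,8]=24  [3,4,5,6,7,8]=30
  size 7 → [0,2,4,5,6,7,8]=84  [0,3,4,5,6,7,8]=105  [1,2,3,4,5,7,8]=13  [1,2,4,5,6,7,8]=28  [2,3,4,5,6,7,8]=63
  first=0(p) contributes 104
  first=1(u) contributes 252
  first=3(s) contributes 112
|[w]| = 468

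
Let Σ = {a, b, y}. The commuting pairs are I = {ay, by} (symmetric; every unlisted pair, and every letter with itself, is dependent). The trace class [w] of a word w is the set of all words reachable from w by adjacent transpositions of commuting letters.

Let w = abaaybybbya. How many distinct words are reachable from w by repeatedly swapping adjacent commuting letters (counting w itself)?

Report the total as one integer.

drop 0:a onto floor
drop 1:b onto {0:a}
drop 2:a onto {1:b}
drop 3:a onto {2:a}
drop 4:y onto floor
drop 5:b onto {3:a}
drop 6:y onto {4:y}
drop 7:b onto {5:b}
drop 8:b onto {7:b}
drop 9:y onto {6:y}
drop 10:a onto {8:b}
ground layer = {0:a, 4:y}
drop-orders for the pieces not yet dropped (sum over which currently-grounded one goes next):
  1 to go: {9} 1  {10} 1
  2 to go: {6,9} 1  {8,10} 1  {9,10} 2
  3 to go: {4,6,9} 1  {6,9,10} 3  {7,8,10} 1  {8,9,10} 3
  4 to go: {4,6,9,10} 4  {5,7,8,10} 1  {6,8,9,10} 6  {7,8,9,10} 4
  5 to go: {3,5,7,8,10} 1  {4,6,8,9,10} 10  {5,7,8,9,10} 5  {6,7,8,9,10} 10
  6 to go: {2,3,5,7,8,10} 1  {3,5,7,8,9,10} 6  {4,6,7,8,9,10} 20  {5,6,7,8,9,10} 15
  7 to go: {1,2,3,5,7,8,10} 1  {2,3,5,7,8,9,10} 7  {3,5,6,7,8,9,10} 21  {4,5,6,7,8,9,10} 35
  8 to go: {0,1,2,3,5,7,8,10} 1  {1,2,3,5,7,8,9,10} 8  {2,3,5,6,7,8,9,10} 28  {3,4,5,6,7,8,9,10} 56
  9 to go: {0,1,2,3,5,7,8,9,10} 9  {1,2,3,5,6,7,8,9,10} 36  {2,3,4,5,6,7,8,9,10} 84
  if 0:a drops first: 120 orders
  if 4:y drops first: 45 orders
heap linearizations: 165

165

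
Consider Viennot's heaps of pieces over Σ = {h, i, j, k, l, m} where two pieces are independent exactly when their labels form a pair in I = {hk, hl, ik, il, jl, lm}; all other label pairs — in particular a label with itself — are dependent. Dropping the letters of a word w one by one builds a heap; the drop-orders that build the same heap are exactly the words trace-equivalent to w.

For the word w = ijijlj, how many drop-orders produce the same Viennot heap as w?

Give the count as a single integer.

6

drop 0:i onto floor
drop 1:j onto {0:i}
drop 2:i onto {1:j}
drop 3:j onto {2:i}
drop 4:l onto floor
drop 5:j onto {3:j}
ground layer = {0:i, 4:l}
drop-orders for the pieces not yet dropped (sum over which currently-grounded one goes next):
  1 to go: {4} 1  {5} 1
  2 to go: {3,5} 1  {4,5} 2
  3 to go: {2,3,5} 1  {3,4,5} 3
  4 to go: {1,2,3,5} 1  {2,3,4,5} 4
  if 0:i drops first: 5 orders
  if 4:l drops first: 1 orders
heap linearizations: 6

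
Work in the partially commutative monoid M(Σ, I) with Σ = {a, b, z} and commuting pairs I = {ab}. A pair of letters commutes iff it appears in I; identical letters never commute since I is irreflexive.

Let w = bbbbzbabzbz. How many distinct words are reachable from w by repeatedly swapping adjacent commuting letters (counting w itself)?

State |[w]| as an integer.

3

piece 0:b — minimal
piece 1:b rests on {0:b}
piece 2:b rests on {1:b}
piece 3:b rests on {2:b}
piece 4:z rests on {3:b}
piece 5:b rests on {4:z}
piece 6:a rests on {4:z}
piece 7:b rests on {5:b}
piece 8:z rests on {6:a, 7:b}
piece 9:b rests on {8:z}
piece 10:z rests on {9:b}
minimal pieces: {0:b}
ways to finish when only these pieces remain (= sum over removing one remaining piece with nothing left below it):
  1 left: {10}→1
  2 left: {9,10}→1
  3 left: {8,9,10}→1
  4 left: {6,8,9,10}→1  {7,8,9,10}→1
  5 left: {5,7,8,9,10}→1  {6,7,8,9,10}→2
  6 left: {5,6,7,8,9,10}→3
  7 left: {4,5,6,7,8,9,10}→3
  8 left: {3,4,5,6,7,8,9,10}→3
  9 left: {2,3,4,5,6,7,8,9,10}→3
  placing 0:b first → 3 extensions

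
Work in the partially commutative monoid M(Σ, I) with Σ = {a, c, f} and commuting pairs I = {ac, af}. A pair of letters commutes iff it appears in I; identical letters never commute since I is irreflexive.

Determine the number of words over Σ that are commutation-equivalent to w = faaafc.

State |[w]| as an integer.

20

#0=f has no predecessor
#1=a has no predecessor
#2=a depends on [1:a]
#3=a depends on [2:a]
#4=f depends on [0:f]
#5=c depends on [4:f]
sources: [0:f, 1:a]
N(rest) = Σ N(rest − s) over sources s of rest; N(one piece) = 1:
  size 1 → [3]=1  [5]=1
  size 2 → [2,3]=1  [3,5]=2  [4,5]=1
  size 3 → [0,4,5]=1  [1,2,3]=1  [2,3,5]=3  [3,4,5]=3
  size 4 → [0,3,4,5]=4  [1,2,3,5]=4  [2,3,4,5]=6
  first=0(f) contributes 10
  first=1(a) contributes 10
|[w]| = 20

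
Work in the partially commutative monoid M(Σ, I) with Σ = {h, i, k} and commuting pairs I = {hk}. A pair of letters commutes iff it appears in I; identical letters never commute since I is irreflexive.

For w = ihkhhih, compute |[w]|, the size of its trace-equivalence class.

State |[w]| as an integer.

4

drop 0:i onto floor
drop 1:h onto {0:i}
drop 2:k onto {0:i}
drop 3:h onto {1:h}
drop 4:h onto {3:h}
drop 5:i onto {2:k, 4:h}
drop 6:h onto {5:i}
ground layer = {0:i}
drop-orders for the pieces not yet dropped (sum over which currently-grounded one goes next):
  1 to go: {6} 1
  2 to go: {5,6} 1
  3 to go: {2,5,6} 1  {4,5,6} 1
  4 to go: {2,4,5,6} 2  {3,4,5,6} 1
  5 to go: {1,3,4,5,6} 1  {2,3,4,5,6} 3
  if 0:i drops first: 4 orders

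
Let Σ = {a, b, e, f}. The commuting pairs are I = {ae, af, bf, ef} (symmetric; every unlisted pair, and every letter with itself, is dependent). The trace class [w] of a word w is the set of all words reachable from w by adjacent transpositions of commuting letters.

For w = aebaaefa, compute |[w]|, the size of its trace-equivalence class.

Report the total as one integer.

64

drop 0:a onto floor
drop 1:e onto floor
drop 2:b onto {0:a, 1:e}
drop 3:a onto {2:b}
drop 4:a onto {3:a}
drop 5:e onto {2:b}
drop 6:f onto floor
drop 7:a onto {4:a}
ground layer = {0:a, 1:e, 6:f}
drop-orders for the pieces not yet dropped (sum over which currently-grounded one goes next):
  1 to go: {5} 1  {6} 1  {7} 1
  2 to go: {4,7} 1  {5,6} 2  {5,7} 2  {6,7} 2
  3 to go: {3,4,7} 1  {4,5,7} 3  {4,6,7} 3  {5,6,7} 6
  4 to go: {3,4,5,7} 4  {3,4,6,7} 4  {4,5,6,7} 12
  5 to go: {2,3,4,5,7} 4  {3,4,5,6,7} 20
  6 to go: {0,2,3,4,5,7} 4  {1,2,3,4,5,7} 4  {2,3,4,5,6,7} 24
  if 0:a drops first: 28 orders
  if 1:e drops first: 28 orders
  if 6:f drops first: 8 orders
heap linearizations: 64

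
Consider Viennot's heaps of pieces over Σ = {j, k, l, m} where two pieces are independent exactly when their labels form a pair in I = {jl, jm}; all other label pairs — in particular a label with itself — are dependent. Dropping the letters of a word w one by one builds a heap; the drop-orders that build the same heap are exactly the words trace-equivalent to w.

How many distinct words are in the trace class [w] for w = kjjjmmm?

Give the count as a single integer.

20

#0=k has no predecessor
#1=j depends on [0:k]
#2=j depends on [1:j]
#3=j depends on [2:j]
#4=m depends on [0:k]
#5=m depends on [4:m]
#6=m depends on [5:m]
sources: [0:k]
N(rest) = Σ N(rest − s) over sources s of rest; N(one piece) = 1:
  size 1 → [3]=1  [6]=1
  size 2 → [2,3]=1  [3,6]=2  [5,6]=1
  size 3 → [1,2,3]=1  [2,3,6]=3  [3,5,6]=3  [4,5,6]=1
  size 4 → [1,2,3,6]=4  [2,3,5,6]=6  [3,4,5,6]=4
  size 5 → [1,2,3,5,6]=10  [2,3,4,5,6]=10
  first=0(k) contributes 20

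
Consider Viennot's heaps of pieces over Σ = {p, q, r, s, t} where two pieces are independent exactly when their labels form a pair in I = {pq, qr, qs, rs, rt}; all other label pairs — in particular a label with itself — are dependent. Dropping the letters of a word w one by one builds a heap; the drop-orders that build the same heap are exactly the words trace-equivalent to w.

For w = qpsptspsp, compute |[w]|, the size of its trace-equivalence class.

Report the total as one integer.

4

0(q) covers ∅
1(p) covers ∅
2(s) covers 1:p
3(p) covers 2:s
4(t) covers 0:q, 3:p
5(s) covers 4:t
6(p) covers 5:s
7(s) covers 6:p
8(p) covers 7:s
floor of heap: 0:q, 1:p
completions by unplaced set U, small U first (add the entries for U minus each lowest piece of U):
  |U|=1: {8}:1
  |U|=2: {7,8}:1
  |U|=3: {6,7,8}:1
  |U|=4: {5,6,7,8}:1
  |U|=5: {4,5,6,7,8}:1
  |U|=6: {0,4,5,6,7,8}:1  {3,4,5,6,7,8}:1
  |U|=7: {0,3,4,5,6,7,8}:2  {2,3,4,5,6,7,8}:1
  start at 0(q): 1
  start at 1(p): 3
sum over floor = 4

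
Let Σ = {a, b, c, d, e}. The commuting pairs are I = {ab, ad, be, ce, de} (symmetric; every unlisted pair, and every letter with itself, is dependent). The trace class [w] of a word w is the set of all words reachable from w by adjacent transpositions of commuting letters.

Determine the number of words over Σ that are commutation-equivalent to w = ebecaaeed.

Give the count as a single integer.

0(e) covers ∅
1(b) covers ∅
2(e) covers 0:e
3(c) covers 1:b
4(a) covers 2:e, 3:c
5(a) covers 4:a
6(e) covers 5:a
7(e) covers 6:e
8(d) covers 3:c
floor of heap: 0:e, 1:b
completions by unplaced set U, small U first (add the entries for U minus each lowest piece of U):
  |U|=1: {7}:1  {8}:1
  |U|=2: {6,7}:1  {7,8}:2
  |U|=3: {5,6,7}:1  {6,7,8}:3
  |U|=4: {4,5,6,7}:1  {5,6,7,8}:4
  |U|=5: {2,4,5,6,7}:1  {4,5,6,7,8}:5
  |U|=6: {0,2,4,5,6,7}:1  {2,4,5,6,7,8}:6  {3,4,5,6,7,8}:5
  |U|=7: {0,2,4,5,6,7,8}:7  {1,3,4,5,6,7,8}:5  {2,3,4,5,6,7,8}:11
  start at 0(e): 16
  start at 1(b): 18
sum over floor = 34

34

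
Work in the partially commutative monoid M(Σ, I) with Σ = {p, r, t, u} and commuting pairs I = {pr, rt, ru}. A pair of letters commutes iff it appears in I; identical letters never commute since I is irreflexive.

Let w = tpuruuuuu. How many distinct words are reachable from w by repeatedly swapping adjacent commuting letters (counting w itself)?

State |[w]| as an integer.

0(t) covers ∅
1(p) covers 0:t
2(u) covers 1:p
3(r) covers ∅
4(u) covers 2:u
5(u) covers 4:u
6(u) covers 5:u
7(u) covers 6:u
8(u) covers 7:u
floor of heap: 0:t, 3:r
completions by unplaced set U, small U first (add the entries for U minus each lowest piece of U):
  |U|=1: {3}:1  {8}:1
  |U|=2: {3,8}:2  {7,8}:1
  |U|=3: {3,7,8}:3  {6,7,8}:1
  |U|=4: {3,6,7,8}:4  {5,6,7,8}:1
  |U|=5: {3,5,6,7,8}:5  {4,5,6,7,8}:1
  |U|=6: {2,4,5,6,7,8}:1  {3,4,5,6,7,8}:6
  |U|=7: {1,2,4,5,6,7,8}:1  {2,3,4,5,6,7,8}:7
  start at 0(t): 8
  start at 3(r): 1
sum over floor = 9

9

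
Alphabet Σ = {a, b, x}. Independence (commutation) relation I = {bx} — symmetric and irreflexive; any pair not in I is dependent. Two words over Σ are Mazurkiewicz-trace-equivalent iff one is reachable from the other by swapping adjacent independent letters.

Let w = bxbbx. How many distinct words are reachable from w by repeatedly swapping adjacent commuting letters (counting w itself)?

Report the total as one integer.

drop 0:b onto floor
drop 1:x onto floor
drop 2:b onto {0:b}
drop 3:b onto {2:b}
drop 4:x onto {1:x}
ground layer = {0:b, 1:x}
drop-orders for the pieces not yet dropped (sum over which currently-grounded one goes next):
  1 to go: {3} 1  {4} 1
  2 to go: {1,4} 1  {2,3} 1  {3,4} 2
  3 to go: {0,2,3} 1  {1,3,4} 3  {2,3,4} 3
  if 0:b drops first: 6 orders
  if 1:x drops first: 4 orders
heap linearizations: 10

10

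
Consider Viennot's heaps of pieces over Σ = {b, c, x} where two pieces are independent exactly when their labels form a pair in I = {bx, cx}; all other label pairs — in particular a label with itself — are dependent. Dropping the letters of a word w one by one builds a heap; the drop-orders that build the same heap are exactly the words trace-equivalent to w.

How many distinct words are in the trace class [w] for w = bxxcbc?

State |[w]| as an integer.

0(b) covers ∅
1(x) covers ∅
2(x) covers 1:x
3(c) covers 0:b
4(b) covers 3:c
5(c) covers 4:b
floor of heap: 0:b, 1:x
completions by unplaced set U, small U first (add the entries for U minus each lowest piece of U):
  |U|=1: {2}:1  {5}:1
  |U|=2: {1,2}:1  {2,5}:2  {4,5}:1
  |U|=3: {1,2,5}:3  {2,4,5}:3  {3,4,5}:1
  |U|=4: {0,3,4,5}:1  {1,2,4,5}:6  {2,3,4,5}:4
  start at 0(b): 10
  start at 1(x): 5
sum over floor = 15

15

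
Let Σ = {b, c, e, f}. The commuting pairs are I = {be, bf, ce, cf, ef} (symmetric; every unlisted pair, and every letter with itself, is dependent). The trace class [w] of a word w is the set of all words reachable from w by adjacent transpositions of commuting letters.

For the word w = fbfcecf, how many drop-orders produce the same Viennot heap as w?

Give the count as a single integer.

140

#0=f has no predecessor
#1=b has no predecessor
#2=f depends on [0:f]
#3=c depends on [1:b]
#4=e has no predecessor
#5=c depends on [3:c]
#6=f depends on [2:f]
sources: [0:f, 1:b, 4:e]
N(rest) = Σ N(rest − s) over sources s of rest; N(one piece) = 1:
  size 1 → [4]=1  [5]=1  [6]=1
  size 2 → [2,6]=1  [3,5]=1  [4,5]=2  [4,6]=2  [5,6]=2
  size 3 → [0,2,6]=1  [1,3,5]=1  [2,4,6]=3  [2,5,6]=3  [3,4,5]=3  [3,5,6]=3  [4,5,6]=6
  size 4 → [0,2,4,6]=4  [0,2,5,6]=4  [1,3,4,5]=4  [1,3,5,6]=4  [2,3,5,6]=6  [2,4,5,6]=12  [3,4,5,6]=12
  size 5 → [0,2,3,5,6]=10  [0,2,4,5,6]=20  [1,2,3,5,6]=10  [1,3,4,5,6]=20  [2,3,4,5,6]=30
  first=0(f) contributes 60
  first=1(b) contributes 60
  first=4(e) contributes 20
|[w]| = 140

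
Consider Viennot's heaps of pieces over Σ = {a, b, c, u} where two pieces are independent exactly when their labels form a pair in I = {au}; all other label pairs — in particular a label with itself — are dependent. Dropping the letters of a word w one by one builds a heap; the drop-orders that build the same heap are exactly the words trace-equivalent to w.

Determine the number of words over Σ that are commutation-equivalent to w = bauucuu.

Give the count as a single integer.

3

piece 0:b — minimal
piece 1:a rests on {0:b}
piece 2:u rests on {0:b}
piece 3:u rests on {2:u}
piece 4:c rests on {1:a, 3:u}
piece 5:u rests on {4:c}
piece 6:u rests on {5:u}
minimal pieces: {0:b}
ways to finish when only these pieces remain (= sum over removing one remaining piece with nothing left below it):
  1 left: {6}→1
  2 left: {5,6}→1
  3 left: {4,5,6}→1
  4 left: {1,4,5,6}→1  {3,4,5,6}→1
  5 left: {1,3,4,5,6}→2  {2,3,4,5,6}→1
  placing 0:b first → 3 extensions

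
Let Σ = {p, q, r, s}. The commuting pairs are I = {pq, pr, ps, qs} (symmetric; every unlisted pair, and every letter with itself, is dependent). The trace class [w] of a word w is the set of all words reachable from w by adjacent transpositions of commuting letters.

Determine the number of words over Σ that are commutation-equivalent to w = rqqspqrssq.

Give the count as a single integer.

drop 0:r onto floor
drop 1:q onto {0:r}
drop 2:q onto {1:q}
drop 3:s onto {0:r}
drop 4:p onto floor
drop 5:q onto {2:q}
drop 6:r onto {3:s, 5:q}
drop 7:s onto {6:r}
drop 8:s onto {7:s}
drop 9:q onto {6:r}
ground layer = {0:r, 4:p}
drop-orders for the pieces not yet dropped (sum over which currently-grounded one goes next):
  1 to go: {4} 1  {8} 1  {9} 1
  2 to go: {4,8} 2  {4,9} 2  {7,8} 1  {8,9} 2
  3 to go: {4,7,8} 3  {4,8,9} 6  {7,8,9} 3
  4 to go: {4,7,8,9} 12  {6,7,8,9} 3
  5 to go: {3,6,7,8,9} 3  {4,6,7,8,9} 15  {5,6,7,8,9} 3
  6 to go: {2,5,6,7,8,9} 3  {3,4,6,7,8,9} 18  {3,5,6,7,8,9} 6  {4,5,6,7,8,9} 18
  7 to go: {1,2,5,6,7,8,9} 3  {2,3,5,6,7,8,9} 9  {2,4,5,6,7,8,9} 21  {3,4,5,6,7,8,9} 42
  8 to go: {1,2,3,5,6,7,8,9} 12  {1,2,4,5,6,7,8,9} 24  {2,3,4,5,6,7,8,9} 72
  if 0:r drops first: 108 orders
  if 4:p drops first: 12 orders
heap linearizations: 120

120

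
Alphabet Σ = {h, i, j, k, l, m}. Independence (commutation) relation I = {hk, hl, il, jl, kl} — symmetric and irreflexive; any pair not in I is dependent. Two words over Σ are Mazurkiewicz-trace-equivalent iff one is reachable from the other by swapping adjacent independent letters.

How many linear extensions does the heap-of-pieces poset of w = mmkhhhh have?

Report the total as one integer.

5

#0=m has no predecessor
#1=m depends on [0:m]
#2=k depends on [1:m]
#3=h depends on [1:m]
#4=h depends on [3:h]
#5=h depends on [4:h]
#6=h depends on [5:h]
sources: [0:m]
N(rest) = Σ N(rest − s) over sources s of rest; N(one piece) = 1:
  size 1 → [2]=1  [6]=1
  size 2 → [2,6]=2  [5,6]=1
  size 3 → [2,5,6]=3  [4,5,6]=1
  size 4 → [2,4,5,6]=4  [3,4,5,6]=1
  size 5 → [2,3,4,5,6]=5
  first=0(m) contributes 5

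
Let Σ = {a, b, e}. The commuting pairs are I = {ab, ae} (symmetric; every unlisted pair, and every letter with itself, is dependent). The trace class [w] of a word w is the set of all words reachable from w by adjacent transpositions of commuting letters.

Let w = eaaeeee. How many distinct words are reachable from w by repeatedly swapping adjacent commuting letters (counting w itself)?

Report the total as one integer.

21

#0=e has no predecessor
#1=a has no predecessor
#2=a depends on [1:a]
#3=e depends on [0:e]
#4=e depends on [3:e]
#5=e depends on [4:e]
#6=e depends on [5:e]
sources: [0:e, 1:a]
N(rest) = Σ N(rest − s) over sources s of rest; N(one piece) = 1:
  size 1 → [2]=1  [6]=1
  size 2 → [1,2]=1  [2,6]=2  [5,6]=1
  size 3 → [1,2,6]=3  [2,5,6]=3  [4,5,6]=1
  size 4 → [1,2,5,6]=6  [2,4,5,6]=4  [3,4,5,6]=1
  size 5 → [0,3,4,5,6]=1  [1,2,4,5,6]=10  [2,3,4,5,6]=5
  first=0(e) contributes 15
  first=1(a) contributes 6
|[w]| = 21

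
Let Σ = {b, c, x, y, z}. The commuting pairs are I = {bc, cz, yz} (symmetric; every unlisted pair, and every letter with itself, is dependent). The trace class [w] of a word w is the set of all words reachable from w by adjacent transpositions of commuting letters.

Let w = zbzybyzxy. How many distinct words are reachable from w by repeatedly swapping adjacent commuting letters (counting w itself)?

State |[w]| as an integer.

0(z) covers ∅
1(b) covers 0:z
2(z) covers 1:b
3(y) covers 1:b
4(b) covers 2:z, 3:y
5(y) covers 4:b
6(z) covers 4:b
7(x) covers 5:y, 6:z
8(y) covers 7:x
floor of heap: 0:z
completions by unplaced set U, small U first (add the entries for U minus each lowest piece of U):
  |U|=1: {8}:1
  |U|=2: {7,8}:1
  |U|=3: {5,7,8}:1  {6,7,8}:1
  |U|=4: {5,6,7,8}:2
  |U|=5: {4,5,6,7,8}:2
  |U|=6: {2,4,5,6,7,8}:2  {3,4,5,6,7,8}:2
  |U|=7: {2,3,4,5,6,7,8}:4
  start at 0(z): 4

4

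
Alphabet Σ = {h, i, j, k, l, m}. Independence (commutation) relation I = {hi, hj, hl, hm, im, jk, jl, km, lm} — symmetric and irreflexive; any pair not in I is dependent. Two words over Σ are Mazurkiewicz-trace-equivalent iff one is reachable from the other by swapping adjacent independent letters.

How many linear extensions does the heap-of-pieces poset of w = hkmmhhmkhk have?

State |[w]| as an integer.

120

piece 0:h — minimal
piece 1:k rests on {0:h}
piece 2:m — minimal
piece 3:m rests on {2:m}
piece 4:h rests on {1:k}
piece 5:h rests on {4:h}
piece 6:m rests on {3:m}
piece 7:k rests on {5:h}
piece 8:h rests on {7:k}
piece 9:k rests on {8:h}
minimal pieces: {0:h, 2:m}
ways to finish when only these pieces remain (= sum over removing one remaining piece with nothing left below it):
  1 left: {6}→1  {9}→1
  2 left: {3,6}→1  {6,9}→2  {8,9}→1
  3 left: {2,3,6}→1  {3,6,9}→3  {6,8,9}→3  {7,8,9}→1
  4 left: {2,3,6,9}→4  {3,6,8,9}→6  {5,7,8,9}→1  {6,7,8,9}→4
  5 left: {2,3,6,8,9}→10  {3,6,7,8,9}→10  {4,5,7,8,9}→1  {5,6,7,8,9}→5
  6 left: {1,4,5,7,8,9}→1  {2,3,6,7,8,9}→20  {3,5,6,7,8,9}→15  {4,5,6,7,8,9}→6
  7 left: {0,1,4,5,7,8,9}→1  {1,4,5,6,7,8,9}→7  {2,3,5,6,7,8,9}→35  {3,4,5,6,7,8,9}→21
  8 left: {0,1,4,5,6,7,8,9}→8  {1,3,4,5,6,7,8,9}→28  {2,3,4,5,6,7,8,9}→56
  placing 0:h first → 84 extensions
  placing 2:m first → 36 extensions
total linear extensions = 120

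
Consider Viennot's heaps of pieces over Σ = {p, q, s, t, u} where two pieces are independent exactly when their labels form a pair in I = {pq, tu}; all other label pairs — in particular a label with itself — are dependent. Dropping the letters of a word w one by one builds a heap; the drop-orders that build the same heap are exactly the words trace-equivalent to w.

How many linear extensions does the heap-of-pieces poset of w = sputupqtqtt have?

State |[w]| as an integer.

0(s) covers ∅
1(p) covers 0:s
2(u) covers 1:p
3(t) covers 1:p
4(u) covers 2:u
5(p) covers 3:t, 4:u
6(q) covers 3:t, 4:u
7(t) covers 5:p, 6:q
8(q) covers 7:t
9(t) covers 8:q
10(t) covers 9:t
floor of heap: 0:s
completions by unplaced set U, small U first (add the entries for U minus each lowest piece of U):
  |U|=1: {10}:1
  |U|=2: {9,10}:1
  |U|=3: {8,9,10}:1
  |U|=4: {7,8,9,10}:1
  |U|=5: {5,7,8,9,10}:1  {6,7,8,9,10}:1
  |U|=6: {5,6,7,8,9,10}:2
  |U|=7: {3,5,6,7,8,9,10}:2  {4,5,6,7,8,9,10}:2
  |U|=8: {2,4,5,6,7,8,9,10}:2  {3,4,5,6,7,8,9,10}:4
  |U|=9: {2,3,4,5,6,7,8,9,10}:6
  start at 0(s): 6

6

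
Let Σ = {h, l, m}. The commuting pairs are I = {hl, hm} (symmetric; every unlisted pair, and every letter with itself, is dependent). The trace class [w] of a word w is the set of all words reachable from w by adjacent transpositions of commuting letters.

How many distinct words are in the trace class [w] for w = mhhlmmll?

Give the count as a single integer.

28

0(m) covers ∅
1(h) covers ∅
2(h) covers 1:h
3(l) covers 0:m
4(m) covers 3:l
5(m) covers 4:m
6(l) covers 5:m
7(l) covers 6:l
floor of heap: 0:m, 1:h
completions by unplaced set U, small U first (add the entries for U minus each lowest piece of U):
  |U|=1: {2}:1  {7}:1
  |U|=2: {1,2}:1  {2,7}:2  {6,7}:1
  |U|=3: {1,2,7}:3  {2,6,7}:3  {5,6,7}:1
  |U|=4: {1,2,6,7}:6  {2,5,6,7}:4  {4,5,6,7}:1
  |U|=5: {1,2,5,6,7}:10  {2,4,5,6,7}:5  {3,4,5,6,7}:1
  |U|=6: {0,3,4,5,6,7}:1  {1,2,4,5,6,7}:15  {2,3,4,5,6,7}:6
  start at 0(m): 21
  start at 1(h): 7
sum over floor = 28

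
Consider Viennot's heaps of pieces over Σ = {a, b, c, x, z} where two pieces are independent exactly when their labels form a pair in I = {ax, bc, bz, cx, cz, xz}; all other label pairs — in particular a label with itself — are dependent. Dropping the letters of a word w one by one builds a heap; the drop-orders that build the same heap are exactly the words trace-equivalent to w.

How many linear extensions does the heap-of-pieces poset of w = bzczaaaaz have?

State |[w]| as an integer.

#0=b has no predecessor
#1=z has no predecessor
#2=c has no predecessor
#3=z depends on [1:z]
#4=a depends on [0:b, 2:c, 3:z]
#5=a depends on [4:a]
#6=a depends on [5:a]
#7=a depends on [6:a]
#8=z depends on [7:a]
sources: [0:b, 1:z, 2:c]
N(rest) = Σ N(rest − s) over sources s of rest; N(one piece) = 1:
  size 1 → [8]=1
  size 2 → [7,8]=1
  size 3 → [6,7,8]=1
  size 4 → [5,6,7,8]=1
  size 5 → [4,5,6,7,8]=1
  size 6 → [0,4,5,6,7,8]=1  [2,4,5,6,7,8]=1  [3,4,5,6,7,8]=1
  size 7 → [0,2,4,5,6,7,8]=2  [0,3,4,5,6,7,8]=2  [1,3,4,5,6,7,8]=1  [2,3,4,5,6,7,8]=2
  first=0(b) contributes 3
  first=1(z) contributes 6
  first=2(c) contributes 3
|[w]| = 12

12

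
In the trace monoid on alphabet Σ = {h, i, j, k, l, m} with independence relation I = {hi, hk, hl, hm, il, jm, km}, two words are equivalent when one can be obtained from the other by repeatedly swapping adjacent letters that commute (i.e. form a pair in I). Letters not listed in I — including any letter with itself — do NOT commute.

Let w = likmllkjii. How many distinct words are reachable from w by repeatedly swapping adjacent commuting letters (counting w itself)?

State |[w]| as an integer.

4

piece 0:l — minimal
piece 1:i — minimal
piece 2:k rests on {0:l, 1:i}
piece 3:m rests on {0:l, 1:i}
piece 4:l rests on {2:k, 3:m}
piece 5:l rests on {4:l}
piece 6:k rests on {5:l}
piece 7:j rests on {6:k}
piece 8:i rests on {7:j}
piece 9:i rests on {8:i}
minimal pieces: {0:l, 1:i}
ways to finish when only these pieces remain (= sum over removing one remaining piece with nothing left below it):
  1 left: {9}→1
  2 left: {8,9}→1
  3 left: {7,8,9}→1
  4 left: {6,7,8,9}→1
  5 left: {5,6,7,8,9}→1
  6 left: {4,5,6,7,8,9}→1
  7 left: {2,4,5,6,7,8,9}→1  {3,4,5,6,7,8,9}→1
  8 left: {2,3,4,5,6,7,8,9}→2
  placing 0:l first → 2 extensions
  placing 1:i first → 2 extensions
total linear extensions = 4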